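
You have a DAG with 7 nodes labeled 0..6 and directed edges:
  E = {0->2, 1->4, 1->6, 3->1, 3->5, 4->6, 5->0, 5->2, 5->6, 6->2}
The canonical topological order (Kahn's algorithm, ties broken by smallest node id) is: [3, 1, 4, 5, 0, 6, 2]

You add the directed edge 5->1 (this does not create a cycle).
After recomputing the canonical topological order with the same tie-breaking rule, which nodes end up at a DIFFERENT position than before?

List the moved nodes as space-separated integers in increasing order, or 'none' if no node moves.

Answer: 0 1 4 5

Derivation:
Old toposort: [3, 1, 4, 5, 0, 6, 2]
Added edge 5->1
Recompute Kahn (smallest-id tiebreak):
  initial in-degrees: [1, 2, 3, 0, 1, 1, 3]
  ready (indeg=0): [3]
  pop 3: indeg[1]->1; indeg[5]->0 | ready=[5] | order so far=[3]
  pop 5: indeg[0]->0; indeg[1]->0; indeg[2]->2; indeg[6]->2 | ready=[0, 1] | order so far=[3, 5]
  pop 0: indeg[2]->1 | ready=[1] | order so far=[3, 5, 0]
  pop 1: indeg[4]->0; indeg[6]->1 | ready=[4] | order so far=[3, 5, 0, 1]
  pop 4: indeg[6]->0 | ready=[6] | order so far=[3, 5, 0, 1, 4]
  pop 6: indeg[2]->0 | ready=[2] | order so far=[3, 5, 0, 1, 4, 6]
  pop 2: no out-edges | ready=[] | order so far=[3, 5, 0, 1, 4, 6, 2]
New canonical toposort: [3, 5, 0, 1, 4, 6, 2]
Compare positions:
  Node 0: index 4 -> 2 (moved)
  Node 1: index 1 -> 3 (moved)
  Node 2: index 6 -> 6 (same)
  Node 3: index 0 -> 0 (same)
  Node 4: index 2 -> 4 (moved)
  Node 5: index 3 -> 1 (moved)
  Node 6: index 5 -> 5 (same)
Nodes that changed position: 0 1 4 5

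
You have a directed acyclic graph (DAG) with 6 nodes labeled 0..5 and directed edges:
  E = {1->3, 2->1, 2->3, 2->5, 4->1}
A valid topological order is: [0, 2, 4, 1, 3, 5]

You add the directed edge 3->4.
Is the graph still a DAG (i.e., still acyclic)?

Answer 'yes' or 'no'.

Answer: no

Derivation:
Given toposort: [0, 2, 4, 1, 3, 5]
Position of 3: index 4; position of 4: index 2
New edge 3->4: backward (u after v in old order)
Backward edge: old toposort is now invalid. Check if this creates a cycle.
Does 4 already reach 3? Reachable from 4: [1, 3, 4]. YES -> cycle!
Still a DAG? no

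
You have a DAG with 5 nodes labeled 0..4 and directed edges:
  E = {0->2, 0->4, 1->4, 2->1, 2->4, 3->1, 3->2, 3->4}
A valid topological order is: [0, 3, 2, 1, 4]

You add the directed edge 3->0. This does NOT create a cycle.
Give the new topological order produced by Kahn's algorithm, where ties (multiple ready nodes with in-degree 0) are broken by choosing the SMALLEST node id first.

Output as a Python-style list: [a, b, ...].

Answer: [3, 0, 2, 1, 4]

Derivation:
Old toposort: [0, 3, 2, 1, 4]
Added edge: 3->0
Position of 3 (1) > position of 0 (0). Must reorder: 3 must now come before 0.
Run Kahn's algorithm (break ties by smallest node id):
  initial in-degrees: [1, 2, 2, 0, 4]
  ready (indeg=0): [3]
  pop 3: indeg[0]->0; indeg[1]->1; indeg[2]->1; indeg[4]->3 | ready=[0] | order so far=[3]
  pop 0: indeg[2]->0; indeg[4]->2 | ready=[2] | order so far=[3, 0]
  pop 2: indeg[1]->0; indeg[4]->1 | ready=[1] | order so far=[3, 0, 2]
  pop 1: indeg[4]->0 | ready=[4] | order so far=[3, 0, 2, 1]
  pop 4: no out-edges | ready=[] | order so far=[3, 0, 2, 1, 4]
  Result: [3, 0, 2, 1, 4]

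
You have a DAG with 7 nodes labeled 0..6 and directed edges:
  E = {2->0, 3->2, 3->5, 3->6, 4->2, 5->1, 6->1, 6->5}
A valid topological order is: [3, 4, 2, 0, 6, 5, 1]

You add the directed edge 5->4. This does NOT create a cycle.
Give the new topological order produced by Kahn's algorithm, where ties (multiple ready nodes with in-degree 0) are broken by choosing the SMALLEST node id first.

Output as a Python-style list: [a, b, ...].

Old toposort: [3, 4, 2, 0, 6, 5, 1]
Added edge: 5->4
Position of 5 (5) > position of 4 (1). Must reorder: 5 must now come before 4.
Run Kahn's algorithm (break ties by smallest node id):
  initial in-degrees: [1, 2, 2, 0, 1, 2, 1]
  ready (indeg=0): [3]
  pop 3: indeg[2]->1; indeg[5]->1; indeg[6]->0 | ready=[6] | order so far=[3]
  pop 6: indeg[1]->1; indeg[5]->0 | ready=[5] | order so far=[3, 6]
  pop 5: indeg[1]->0; indeg[4]->0 | ready=[1, 4] | order so far=[3, 6, 5]
  pop 1: no out-edges | ready=[4] | order so far=[3, 6, 5, 1]
  pop 4: indeg[2]->0 | ready=[2] | order so far=[3, 6, 5, 1, 4]
  pop 2: indeg[0]->0 | ready=[0] | order so far=[3, 6, 5, 1, 4, 2]
  pop 0: no out-edges | ready=[] | order so far=[3, 6, 5, 1, 4, 2, 0]
  Result: [3, 6, 5, 1, 4, 2, 0]

Answer: [3, 6, 5, 1, 4, 2, 0]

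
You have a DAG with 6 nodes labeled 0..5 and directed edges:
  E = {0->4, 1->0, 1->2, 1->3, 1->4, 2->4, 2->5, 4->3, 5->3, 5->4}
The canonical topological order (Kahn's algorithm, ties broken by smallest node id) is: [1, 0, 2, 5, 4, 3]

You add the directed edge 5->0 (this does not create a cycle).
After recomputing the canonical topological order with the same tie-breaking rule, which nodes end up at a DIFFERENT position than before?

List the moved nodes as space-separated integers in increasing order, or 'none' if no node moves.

Old toposort: [1, 0, 2, 5, 4, 3]
Added edge 5->0
Recompute Kahn (smallest-id tiebreak):
  initial in-degrees: [2, 0, 1, 3, 4, 1]
  ready (indeg=0): [1]
  pop 1: indeg[0]->1; indeg[2]->0; indeg[3]->2; indeg[4]->3 | ready=[2] | order so far=[1]
  pop 2: indeg[4]->2; indeg[5]->0 | ready=[5] | order so far=[1, 2]
  pop 5: indeg[0]->0; indeg[3]->1; indeg[4]->1 | ready=[0] | order so far=[1, 2, 5]
  pop 0: indeg[4]->0 | ready=[4] | order so far=[1, 2, 5, 0]
  pop 4: indeg[3]->0 | ready=[3] | order so far=[1, 2, 5, 0, 4]
  pop 3: no out-edges | ready=[] | order so far=[1, 2, 5, 0, 4, 3]
New canonical toposort: [1, 2, 5, 0, 4, 3]
Compare positions:
  Node 0: index 1 -> 3 (moved)
  Node 1: index 0 -> 0 (same)
  Node 2: index 2 -> 1 (moved)
  Node 3: index 5 -> 5 (same)
  Node 4: index 4 -> 4 (same)
  Node 5: index 3 -> 2 (moved)
Nodes that changed position: 0 2 5

Answer: 0 2 5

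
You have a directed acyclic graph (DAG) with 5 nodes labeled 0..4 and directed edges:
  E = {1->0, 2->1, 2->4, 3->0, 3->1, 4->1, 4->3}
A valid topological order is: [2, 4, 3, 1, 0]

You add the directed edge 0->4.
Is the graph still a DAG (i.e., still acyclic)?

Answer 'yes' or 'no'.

Answer: no

Derivation:
Given toposort: [2, 4, 3, 1, 0]
Position of 0: index 4; position of 4: index 1
New edge 0->4: backward (u after v in old order)
Backward edge: old toposort is now invalid. Check if this creates a cycle.
Does 4 already reach 0? Reachable from 4: [0, 1, 3, 4]. YES -> cycle!
Still a DAG? no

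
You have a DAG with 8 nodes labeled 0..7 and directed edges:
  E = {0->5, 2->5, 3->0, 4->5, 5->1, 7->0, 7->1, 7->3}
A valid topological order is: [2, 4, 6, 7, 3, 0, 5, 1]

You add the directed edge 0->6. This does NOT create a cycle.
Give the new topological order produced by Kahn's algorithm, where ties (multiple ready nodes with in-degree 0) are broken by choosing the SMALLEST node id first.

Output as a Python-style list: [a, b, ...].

Answer: [2, 4, 7, 3, 0, 5, 1, 6]

Derivation:
Old toposort: [2, 4, 6, 7, 3, 0, 5, 1]
Added edge: 0->6
Position of 0 (5) > position of 6 (2). Must reorder: 0 must now come before 6.
Run Kahn's algorithm (break ties by smallest node id):
  initial in-degrees: [2, 2, 0, 1, 0, 3, 1, 0]
  ready (indeg=0): [2, 4, 7]
  pop 2: indeg[5]->2 | ready=[4, 7] | order so far=[2]
  pop 4: indeg[5]->1 | ready=[7] | order so far=[2, 4]
  pop 7: indeg[0]->1; indeg[1]->1; indeg[3]->0 | ready=[3] | order so far=[2, 4, 7]
  pop 3: indeg[0]->0 | ready=[0] | order so far=[2, 4, 7, 3]
  pop 0: indeg[5]->0; indeg[6]->0 | ready=[5, 6] | order so far=[2, 4, 7, 3, 0]
  pop 5: indeg[1]->0 | ready=[1, 6] | order so far=[2, 4, 7, 3, 0, 5]
  pop 1: no out-edges | ready=[6] | order so far=[2, 4, 7, 3, 0, 5, 1]
  pop 6: no out-edges | ready=[] | order so far=[2, 4, 7, 3, 0, 5, 1, 6]
  Result: [2, 4, 7, 3, 0, 5, 1, 6]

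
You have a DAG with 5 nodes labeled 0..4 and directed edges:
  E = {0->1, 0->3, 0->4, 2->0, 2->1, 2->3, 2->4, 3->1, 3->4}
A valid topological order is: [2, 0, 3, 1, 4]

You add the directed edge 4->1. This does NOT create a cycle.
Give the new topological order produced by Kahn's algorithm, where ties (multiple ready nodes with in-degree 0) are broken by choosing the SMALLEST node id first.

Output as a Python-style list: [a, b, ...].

Old toposort: [2, 0, 3, 1, 4]
Added edge: 4->1
Position of 4 (4) > position of 1 (3). Must reorder: 4 must now come before 1.
Run Kahn's algorithm (break ties by smallest node id):
  initial in-degrees: [1, 4, 0, 2, 3]
  ready (indeg=0): [2]
  pop 2: indeg[0]->0; indeg[1]->3; indeg[3]->1; indeg[4]->2 | ready=[0] | order so far=[2]
  pop 0: indeg[1]->2; indeg[3]->0; indeg[4]->1 | ready=[3] | order so far=[2, 0]
  pop 3: indeg[1]->1; indeg[4]->0 | ready=[4] | order so far=[2, 0, 3]
  pop 4: indeg[1]->0 | ready=[1] | order so far=[2, 0, 3, 4]
  pop 1: no out-edges | ready=[] | order so far=[2, 0, 3, 4, 1]
  Result: [2, 0, 3, 4, 1]

Answer: [2, 0, 3, 4, 1]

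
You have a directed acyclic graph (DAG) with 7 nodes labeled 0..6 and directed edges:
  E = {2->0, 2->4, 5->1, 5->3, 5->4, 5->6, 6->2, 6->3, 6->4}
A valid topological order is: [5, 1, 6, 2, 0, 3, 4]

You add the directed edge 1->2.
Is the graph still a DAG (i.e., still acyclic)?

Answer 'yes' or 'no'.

Given toposort: [5, 1, 6, 2, 0, 3, 4]
Position of 1: index 1; position of 2: index 3
New edge 1->2: forward
Forward edge: respects the existing order. Still a DAG, same toposort still valid.
Still a DAG? yes

Answer: yes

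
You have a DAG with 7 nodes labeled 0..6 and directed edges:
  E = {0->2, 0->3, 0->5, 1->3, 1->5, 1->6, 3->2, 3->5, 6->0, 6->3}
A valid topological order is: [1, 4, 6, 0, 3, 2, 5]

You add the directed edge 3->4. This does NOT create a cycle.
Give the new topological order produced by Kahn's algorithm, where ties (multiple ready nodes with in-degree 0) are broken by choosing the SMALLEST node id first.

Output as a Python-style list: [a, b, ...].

Answer: [1, 6, 0, 3, 2, 4, 5]

Derivation:
Old toposort: [1, 4, 6, 0, 3, 2, 5]
Added edge: 3->4
Position of 3 (4) > position of 4 (1). Must reorder: 3 must now come before 4.
Run Kahn's algorithm (break ties by smallest node id):
  initial in-degrees: [1, 0, 2, 3, 1, 3, 1]
  ready (indeg=0): [1]
  pop 1: indeg[3]->2; indeg[5]->2; indeg[6]->0 | ready=[6] | order so far=[1]
  pop 6: indeg[0]->0; indeg[3]->1 | ready=[0] | order so far=[1, 6]
  pop 0: indeg[2]->1; indeg[3]->0; indeg[5]->1 | ready=[3] | order so far=[1, 6, 0]
  pop 3: indeg[2]->0; indeg[4]->0; indeg[5]->0 | ready=[2, 4, 5] | order so far=[1, 6, 0, 3]
  pop 2: no out-edges | ready=[4, 5] | order so far=[1, 6, 0, 3, 2]
  pop 4: no out-edges | ready=[5] | order so far=[1, 6, 0, 3, 2, 4]
  pop 5: no out-edges | ready=[] | order so far=[1, 6, 0, 3, 2, 4, 5]
  Result: [1, 6, 0, 3, 2, 4, 5]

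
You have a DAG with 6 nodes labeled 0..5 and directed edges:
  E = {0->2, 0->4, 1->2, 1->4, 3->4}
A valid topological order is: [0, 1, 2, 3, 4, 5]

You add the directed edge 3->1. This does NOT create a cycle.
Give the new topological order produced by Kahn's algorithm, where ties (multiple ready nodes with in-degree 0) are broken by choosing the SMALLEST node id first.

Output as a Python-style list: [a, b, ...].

Old toposort: [0, 1, 2, 3, 4, 5]
Added edge: 3->1
Position of 3 (3) > position of 1 (1). Must reorder: 3 must now come before 1.
Run Kahn's algorithm (break ties by smallest node id):
  initial in-degrees: [0, 1, 2, 0, 3, 0]
  ready (indeg=0): [0, 3, 5]
  pop 0: indeg[2]->1; indeg[4]->2 | ready=[3, 5] | order so far=[0]
  pop 3: indeg[1]->0; indeg[4]->1 | ready=[1, 5] | order so far=[0, 3]
  pop 1: indeg[2]->0; indeg[4]->0 | ready=[2, 4, 5] | order so far=[0, 3, 1]
  pop 2: no out-edges | ready=[4, 5] | order so far=[0, 3, 1, 2]
  pop 4: no out-edges | ready=[5] | order so far=[0, 3, 1, 2, 4]
  pop 5: no out-edges | ready=[] | order so far=[0, 3, 1, 2, 4, 5]
  Result: [0, 3, 1, 2, 4, 5]

Answer: [0, 3, 1, 2, 4, 5]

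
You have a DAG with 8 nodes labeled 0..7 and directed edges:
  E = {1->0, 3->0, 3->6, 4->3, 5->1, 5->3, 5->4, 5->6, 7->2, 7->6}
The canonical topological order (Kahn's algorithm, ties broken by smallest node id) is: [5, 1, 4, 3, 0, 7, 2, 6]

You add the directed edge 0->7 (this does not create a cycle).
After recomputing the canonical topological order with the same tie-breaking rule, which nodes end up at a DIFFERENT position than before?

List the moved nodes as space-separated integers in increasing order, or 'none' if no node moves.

Answer: none

Derivation:
Old toposort: [5, 1, 4, 3, 0, 7, 2, 6]
Added edge 0->7
Recompute Kahn (smallest-id tiebreak):
  initial in-degrees: [2, 1, 1, 2, 1, 0, 3, 1]
  ready (indeg=0): [5]
  pop 5: indeg[1]->0; indeg[3]->1; indeg[4]->0; indeg[6]->2 | ready=[1, 4] | order so far=[5]
  pop 1: indeg[0]->1 | ready=[4] | order so far=[5, 1]
  pop 4: indeg[3]->0 | ready=[3] | order so far=[5, 1, 4]
  pop 3: indeg[0]->0; indeg[6]->1 | ready=[0] | order so far=[5, 1, 4, 3]
  pop 0: indeg[7]->0 | ready=[7] | order so far=[5, 1, 4, 3, 0]
  pop 7: indeg[2]->0; indeg[6]->0 | ready=[2, 6] | order so far=[5, 1, 4, 3, 0, 7]
  pop 2: no out-edges | ready=[6] | order so far=[5, 1, 4, 3, 0, 7, 2]
  pop 6: no out-edges | ready=[] | order so far=[5, 1, 4, 3, 0, 7, 2, 6]
New canonical toposort: [5, 1, 4, 3, 0, 7, 2, 6]
Compare positions:
  Node 0: index 4 -> 4 (same)
  Node 1: index 1 -> 1 (same)
  Node 2: index 6 -> 6 (same)
  Node 3: index 3 -> 3 (same)
  Node 4: index 2 -> 2 (same)
  Node 5: index 0 -> 0 (same)
  Node 6: index 7 -> 7 (same)
  Node 7: index 5 -> 5 (same)
Nodes that changed position: none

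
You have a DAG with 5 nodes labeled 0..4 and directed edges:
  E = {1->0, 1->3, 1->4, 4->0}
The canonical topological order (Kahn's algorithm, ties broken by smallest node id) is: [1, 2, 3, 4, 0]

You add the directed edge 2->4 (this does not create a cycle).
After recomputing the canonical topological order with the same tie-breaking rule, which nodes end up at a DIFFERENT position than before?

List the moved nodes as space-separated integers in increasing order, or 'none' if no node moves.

Old toposort: [1, 2, 3, 4, 0]
Added edge 2->4
Recompute Kahn (smallest-id tiebreak):
  initial in-degrees: [2, 0, 0, 1, 2]
  ready (indeg=0): [1, 2]
  pop 1: indeg[0]->1; indeg[3]->0; indeg[4]->1 | ready=[2, 3] | order so far=[1]
  pop 2: indeg[4]->0 | ready=[3, 4] | order so far=[1, 2]
  pop 3: no out-edges | ready=[4] | order so far=[1, 2, 3]
  pop 4: indeg[0]->0 | ready=[0] | order so far=[1, 2, 3, 4]
  pop 0: no out-edges | ready=[] | order so far=[1, 2, 3, 4, 0]
New canonical toposort: [1, 2, 3, 4, 0]
Compare positions:
  Node 0: index 4 -> 4 (same)
  Node 1: index 0 -> 0 (same)
  Node 2: index 1 -> 1 (same)
  Node 3: index 2 -> 2 (same)
  Node 4: index 3 -> 3 (same)
Nodes that changed position: none

Answer: none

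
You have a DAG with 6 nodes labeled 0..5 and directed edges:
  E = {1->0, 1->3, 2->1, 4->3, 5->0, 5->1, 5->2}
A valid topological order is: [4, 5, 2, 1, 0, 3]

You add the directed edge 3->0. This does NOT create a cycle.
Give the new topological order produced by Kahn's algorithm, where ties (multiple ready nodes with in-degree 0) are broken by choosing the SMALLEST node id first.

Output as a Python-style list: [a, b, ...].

Old toposort: [4, 5, 2, 1, 0, 3]
Added edge: 3->0
Position of 3 (5) > position of 0 (4). Must reorder: 3 must now come before 0.
Run Kahn's algorithm (break ties by smallest node id):
  initial in-degrees: [3, 2, 1, 2, 0, 0]
  ready (indeg=0): [4, 5]
  pop 4: indeg[3]->1 | ready=[5] | order so far=[4]
  pop 5: indeg[0]->2; indeg[1]->1; indeg[2]->0 | ready=[2] | order so far=[4, 5]
  pop 2: indeg[1]->0 | ready=[1] | order so far=[4, 5, 2]
  pop 1: indeg[0]->1; indeg[3]->0 | ready=[3] | order so far=[4, 5, 2, 1]
  pop 3: indeg[0]->0 | ready=[0] | order so far=[4, 5, 2, 1, 3]
  pop 0: no out-edges | ready=[] | order so far=[4, 5, 2, 1, 3, 0]
  Result: [4, 5, 2, 1, 3, 0]

Answer: [4, 5, 2, 1, 3, 0]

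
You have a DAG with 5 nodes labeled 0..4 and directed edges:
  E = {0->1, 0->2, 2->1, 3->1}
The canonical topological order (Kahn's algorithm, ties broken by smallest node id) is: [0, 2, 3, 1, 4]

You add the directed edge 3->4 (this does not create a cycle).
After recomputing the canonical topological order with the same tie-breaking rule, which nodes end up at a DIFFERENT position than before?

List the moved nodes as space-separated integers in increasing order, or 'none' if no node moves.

Old toposort: [0, 2, 3, 1, 4]
Added edge 3->4
Recompute Kahn (smallest-id tiebreak):
  initial in-degrees: [0, 3, 1, 0, 1]
  ready (indeg=0): [0, 3]
  pop 0: indeg[1]->2; indeg[2]->0 | ready=[2, 3] | order so far=[0]
  pop 2: indeg[1]->1 | ready=[3] | order so far=[0, 2]
  pop 3: indeg[1]->0; indeg[4]->0 | ready=[1, 4] | order so far=[0, 2, 3]
  pop 1: no out-edges | ready=[4] | order so far=[0, 2, 3, 1]
  pop 4: no out-edges | ready=[] | order so far=[0, 2, 3, 1, 4]
New canonical toposort: [0, 2, 3, 1, 4]
Compare positions:
  Node 0: index 0 -> 0 (same)
  Node 1: index 3 -> 3 (same)
  Node 2: index 1 -> 1 (same)
  Node 3: index 2 -> 2 (same)
  Node 4: index 4 -> 4 (same)
Nodes that changed position: none

Answer: none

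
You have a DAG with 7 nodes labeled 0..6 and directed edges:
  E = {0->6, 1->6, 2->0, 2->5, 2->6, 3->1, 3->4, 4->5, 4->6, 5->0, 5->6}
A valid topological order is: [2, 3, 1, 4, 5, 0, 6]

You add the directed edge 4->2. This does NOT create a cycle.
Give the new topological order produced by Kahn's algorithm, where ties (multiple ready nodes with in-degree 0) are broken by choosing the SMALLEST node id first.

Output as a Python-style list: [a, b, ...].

Answer: [3, 1, 4, 2, 5, 0, 6]

Derivation:
Old toposort: [2, 3, 1, 4, 5, 0, 6]
Added edge: 4->2
Position of 4 (3) > position of 2 (0). Must reorder: 4 must now come before 2.
Run Kahn's algorithm (break ties by smallest node id):
  initial in-degrees: [2, 1, 1, 0, 1, 2, 5]
  ready (indeg=0): [3]
  pop 3: indeg[1]->0; indeg[4]->0 | ready=[1, 4] | order so far=[3]
  pop 1: indeg[6]->4 | ready=[4] | order so far=[3, 1]
  pop 4: indeg[2]->0; indeg[5]->1; indeg[6]->3 | ready=[2] | order so far=[3, 1, 4]
  pop 2: indeg[0]->1; indeg[5]->0; indeg[6]->2 | ready=[5] | order so far=[3, 1, 4, 2]
  pop 5: indeg[0]->0; indeg[6]->1 | ready=[0] | order so far=[3, 1, 4, 2, 5]
  pop 0: indeg[6]->0 | ready=[6] | order so far=[3, 1, 4, 2, 5, 0]
  pop 6: no out-edges | ready=[] | order so far=[3, 1, 4, 2, 5, 0, 6]
  Result: [3, 1, 4, 2, 5, 0, 6]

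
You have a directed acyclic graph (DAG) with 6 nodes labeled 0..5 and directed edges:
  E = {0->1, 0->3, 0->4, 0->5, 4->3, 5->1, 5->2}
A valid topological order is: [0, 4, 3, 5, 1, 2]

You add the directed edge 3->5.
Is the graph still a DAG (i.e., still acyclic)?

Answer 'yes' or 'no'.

Answer: yes

Derivation:
Given toposort: [0, 4, 3, 5, 1, 2]
Position of 3: index 2; position of 5: index 3
New edge 3->5: forward
Forward edge: respects the existing order. Still a DAG, same toposort still valid.
Still a DAG? yes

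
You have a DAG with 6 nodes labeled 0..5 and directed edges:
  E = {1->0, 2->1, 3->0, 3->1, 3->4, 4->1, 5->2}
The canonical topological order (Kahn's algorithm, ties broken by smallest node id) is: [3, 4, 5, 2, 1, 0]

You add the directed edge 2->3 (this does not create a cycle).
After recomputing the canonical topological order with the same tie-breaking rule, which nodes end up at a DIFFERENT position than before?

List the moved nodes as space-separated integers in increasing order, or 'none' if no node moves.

Old toposort: [3, 4, 5, 2, 1, 0]
Added edge 2->3
Recompute Kahn (smallest-id tiebreak):
  initial in-degrees: [2, 3, 1, 1, 1, 0]
  ready (indeg=0): [5]
  pop 5: indeg[2]->0 | ready=[2] | order so far=[5]
  pop 2: indeg[1]->2; indeg[3]->0 | ready=[3] | order so far=[5, 2]
  pop 3: indeg[0]->1; indeg[1]->1; indeg[4]->0 | ready=[4] | order so far=[5, 2, 3]
  pop 4: indeg[1]->0 | ready=[1] | order so far=[5, 2, 3, 4]
  pop 1: indeg[0]->0 | ready=[0] | order so far=[5, 2, 3, 4, 1]
  pop 0: no out-edges | ready=[] | order so far=[5, 2, 3, 4, 1, 0]
New canonical toposort: [5, 2, 3, 4, 1, 0]
Compare positions:
  Node 0: index 5 -> 5 (same)
  Node 1: index 4 -> 4 (same)
  Node 2: index 3 -> 1 (moved)
  Node 3: index 0 -> 2 (moved)
  Node 4: index 1 -> 3 (moved)
  Node 5: index 2 -> 0 (moved)
Nodes that changed position: 2 3 4 5

Answer: 2 3 4 5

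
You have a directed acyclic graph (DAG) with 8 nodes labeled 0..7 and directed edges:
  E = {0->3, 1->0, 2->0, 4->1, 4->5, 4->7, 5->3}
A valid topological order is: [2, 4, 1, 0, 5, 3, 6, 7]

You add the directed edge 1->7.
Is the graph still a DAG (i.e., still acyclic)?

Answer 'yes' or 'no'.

Given toposort: [2, 4, 1, 0, 5, 3, 6, 7]
Position of 1: index 2; position of 7: index 7
New edge 1->7: forward
Forward edge: respects the existing order. Still a DAG, same toposort still valid.
Still a DAG? yes

Answer: yes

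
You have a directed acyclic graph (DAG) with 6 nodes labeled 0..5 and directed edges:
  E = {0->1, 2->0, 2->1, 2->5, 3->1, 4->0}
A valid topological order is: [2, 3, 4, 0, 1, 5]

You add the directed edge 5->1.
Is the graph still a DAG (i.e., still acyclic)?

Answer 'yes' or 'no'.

Answer: yes

Derivation:
Given toposort: [2, 3, 4, 0, 1, 5]
Position of 5: index 5; position of 1: index 4
New edge 5->1: backward (u after v in old order)
Backward edge: old toposort is now invalid. Check if this creates a cycle.
Does 1 already reach 5? Reachable from 1: [1]. NO -> still a DAG (reorder needed).
Still a DAG? yes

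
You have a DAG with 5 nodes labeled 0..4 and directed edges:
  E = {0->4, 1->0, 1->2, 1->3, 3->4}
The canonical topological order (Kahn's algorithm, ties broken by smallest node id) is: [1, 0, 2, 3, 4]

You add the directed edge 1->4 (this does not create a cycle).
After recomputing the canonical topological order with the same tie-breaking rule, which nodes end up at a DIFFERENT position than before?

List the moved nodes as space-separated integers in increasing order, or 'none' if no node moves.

Answer: none

Derivation:
Old toposort: [1, 0, 2, 3, 4]
Added edge 1->4
Recompute Kahn (smallest-id tiebreak):
  initial in-degrees: [1, 0, 1, 1, 3]
  ready (indeg=0): [1]
  pop 1: indeg[0]->0; indeg[2]->0; indeg[3]->0; indeg[4]->2 | ready=[0, 2, 3] | order so far=[1]
  pop 0: indeg[4]->1 | ready=[2, 3] | order so far=[1, 0]
  pop 2: no out-edges | ready=[3] | order so far=[1, 0, 2]
  pop 3: indeg[4]->0 | ready=[4] | order so far=[1, 0, 2, 3]
  pop 4: no out-edges | ready=[] | order so far=[1, 0, 2, 3, 4]
New canonical toposort: [1, 0, 2, 3, 4]
Compare positions:
  Node 0: index 1 -> 1 (same)
  Node 1: index 0 -> 0 (same)
  Node 2: index 2 -> 2 (same)
  Node 3: index 3 -> 3 (same)
  Node 4: index 4 -> 4 (same)
Nodes that changed position: none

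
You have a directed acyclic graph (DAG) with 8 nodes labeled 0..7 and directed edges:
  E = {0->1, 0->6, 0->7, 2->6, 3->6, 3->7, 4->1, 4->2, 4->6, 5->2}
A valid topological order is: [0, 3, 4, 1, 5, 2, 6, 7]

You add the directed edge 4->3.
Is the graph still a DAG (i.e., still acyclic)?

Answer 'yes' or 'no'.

Answer: yes

Derivation:
Given toposort: [0, 3, 4, 1, 5, 2, 6, 7]
Position of 4: index 2; position of 3: index 1
New edge 4->3: backward (u after v in old order)
Backward edge: old toposort is now invalid. Check if this creates a cycle.
Does 3 already reach 4? Reachable from 3: [3, 6, 7]. NO -> still a DAG (reorder needed).
Still a DAG? yes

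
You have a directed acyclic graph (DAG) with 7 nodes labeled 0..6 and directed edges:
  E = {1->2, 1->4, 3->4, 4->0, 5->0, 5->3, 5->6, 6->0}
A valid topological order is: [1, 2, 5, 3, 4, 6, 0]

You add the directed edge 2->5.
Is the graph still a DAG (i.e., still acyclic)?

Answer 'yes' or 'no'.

Given toposort: [1, 2, 5, 3, 4, 6, 0]
Position of 2: index 1; position of 5: index 2
New edge 2->5: forward
Forward edge: respects the existing order. Still a DAG, same toposort still valid.
Still a DAG? yes

Answer: yes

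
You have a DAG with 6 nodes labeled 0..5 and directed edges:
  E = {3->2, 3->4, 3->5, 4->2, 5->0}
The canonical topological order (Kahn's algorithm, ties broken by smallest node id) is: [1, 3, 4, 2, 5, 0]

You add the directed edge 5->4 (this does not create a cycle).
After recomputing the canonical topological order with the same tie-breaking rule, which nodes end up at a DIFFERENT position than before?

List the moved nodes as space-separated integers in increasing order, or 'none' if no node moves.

Answer: 0 2 4 5

Derivation:
Old toposort: [1, 3, 4, 2, 5, 0]
Added edge 5->4
Recompute Kahn (smallest-id tiebreak):
  initial in-degrees: [1, 0, 2, 0, 2, 1]
  ready (indeg=0): [1, 3]
  pop 1: no out-edges | ready=[3] | order so far=[1]
  pop 3: indeg[2]->1; indeg[4]->1; indeg[5]->0 | ready=[5] | order so far=[1, 3]
  pop 5: indeg[0]->0; indeg[4]->0 | ready=[0, 4] | order so far=[1, 3, 5]
  pop 0: no out-edges | ready=[4] | order so far=[1, 3, 5, 0]
  pop 4: indeg[2]->0 | ready=[2] | order so far=[1, 3, 5, 0, 4]
  pop 2: no out-edges | ready=[] | order so far=[1, 3, 5, 0, 4, 2]
New canonical toposort: [1, 3, 5, 0, 4, 2]
Compare positions:
  Node 0: index 5 -> 3 (moved)
  Node 1: index 0 -> 0 (same)
  Node 2: index 3 -> 5 (moved)
  Node 3: index 1 -> 1 (same)
  Node 4: index 2 -> 4 (moved)
  Node 5: index 4 -> 2 (moved)
Nodes that changed position: 0 2 4 5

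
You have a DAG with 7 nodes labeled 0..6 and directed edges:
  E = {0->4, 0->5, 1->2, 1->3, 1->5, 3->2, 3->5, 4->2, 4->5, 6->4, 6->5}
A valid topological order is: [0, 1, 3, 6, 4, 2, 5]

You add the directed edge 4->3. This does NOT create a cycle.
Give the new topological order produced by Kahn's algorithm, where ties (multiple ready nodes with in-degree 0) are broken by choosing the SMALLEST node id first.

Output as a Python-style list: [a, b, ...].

Answer: [0, 1, 6, 4, 3, 2, 5]

Derivation:
Old toposort: [0, 1, 3, 6, 4, 2, 5]
Added edge: 4->3
Position of 4 (4) > position of 3 (2). Must reorder: 4 must now come before 3.
Run Kahn's algorithm (break ties by smallest node id):
  initial in-degrees: [0, 0, 3, 2, 2, 5, 0]
  ready (indeg=0): [0, 1, 6]
  pop 0: indeg[4]->1; indeg[5]->4 | ready=[1, 6] | order so far=[0]
  pop 1: indeg[2]->2; indeg[3]->1; indeg[5]->3 | ready=[6] | order so far=[0, 1]
  pop 6: indeg[4]->0; indeg[5]->2 | ready=[4] | order so far=[0, 1, 6]
  pop 4: indeg[2]->1; indeg[3]->0; indeg[5]->1 | ready=[3] | order so far=[0, 1, 6, 4]
  pop 3: indeg[2]->0; indeg[5]->0 | ready=[2, 5] | order so far=[0, 1, 6, 4, 3]
  pop 2: no out-edges | ready=[5] | order so far=[0, 1, 6, 4, 3, 2]
  pop 5: no out-edges | ready=[] | order so far=[0, 1, 6, 4, 3, 2, 5]
  Result: [0, 1, 6, 4, 3, 2, 5]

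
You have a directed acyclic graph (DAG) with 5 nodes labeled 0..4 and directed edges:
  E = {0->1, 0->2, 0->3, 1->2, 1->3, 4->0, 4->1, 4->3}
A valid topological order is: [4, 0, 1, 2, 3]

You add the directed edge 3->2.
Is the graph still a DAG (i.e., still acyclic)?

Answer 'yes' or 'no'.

Answer: yes

Derivation:
Given toposort: [4, 0, 1, 2, 3]
Position of 3: index 4; position of 2: index 3
New edge 3->2: backward (u after v in old order)
Backward edge: old toposort is now invalid. Check if this creates a cycle.
Does 2 already reach 3? Reachable from 2: [2]. NO -> still a DAG (reorder needed).
Still a DAG? yes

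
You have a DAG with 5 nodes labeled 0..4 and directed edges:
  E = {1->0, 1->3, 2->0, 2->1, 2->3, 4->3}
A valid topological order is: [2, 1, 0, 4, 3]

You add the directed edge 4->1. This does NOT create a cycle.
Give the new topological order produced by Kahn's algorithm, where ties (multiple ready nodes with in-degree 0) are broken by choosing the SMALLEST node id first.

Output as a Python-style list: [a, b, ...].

Old toposort: [2, 1, 0, 4, 3]
Added edge: 4->1
Position of 4 (3) > position of 1 (1). Must reorder: 4 must now come before 1.
Run Kahn's algorithm (break ties by smallest node id):
  initial in-degrees: [2, 2, 0, 3, 0]
  ready (indeg=0): [2, 4]
  pop 2: indeg[0]->1; indeg[1]->1; indeg[3]->2 | ready=[4] | order so far=[2]
  pop 4: indeg[1]->0; indeg[3]->1 | ready=[1] | order so far=[2, 4]
  pop 1: indeg[0]->0; indeg[3]->0 | ready=[0, 3] | order so far=[2, 4, 1]
  pop 0: no out-edges | ready=[3] | order so far=[2, 4, 1, 0]
  pop 3: no out-edges | ready=[] | order so far=[2, 4, 1, 0, 3]
  Result: [2, 4, 1, 0, 3]

Answer: [2, 4, 1, 0, 3]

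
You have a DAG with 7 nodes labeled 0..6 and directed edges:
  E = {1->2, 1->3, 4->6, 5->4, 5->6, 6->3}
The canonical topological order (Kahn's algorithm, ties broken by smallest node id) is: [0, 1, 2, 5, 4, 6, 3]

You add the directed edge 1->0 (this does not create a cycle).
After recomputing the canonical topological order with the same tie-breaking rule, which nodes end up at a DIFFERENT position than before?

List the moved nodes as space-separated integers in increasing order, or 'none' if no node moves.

Answer: 0 1

Derivation:
Old toposort: [0, 1, 2, 5, 4, 6, 3]
Added edge 1->0
Recompute Kahn (smallest-id tiebreak):
  initial in-degrees: [1, 0, 1, 2, 1, 0, 2]
  ready (indeg=0): [1, 5]
  pop 1: indeg[0]->0; indeg[2]->0; indeg[3]->1 | ready=[0, 2, 5] | order so far=[1]
  pop 0: no out-edges | ready=[2, 5] | order so far=[1, 0]
  pop 2: no out-edges | ready=[5] | order so far=[1, 0, 2]
  pop 5: indeg[4]->0; indeg[6]->1 | ready=[4] | order so far=[1, 0, 2, 5]
  pop 4: indeg[6]->0 | ready=[6] | order so far=[1, 0, 2, 5, 4]
  pop 6: indeg[3]->0 | ready=[3] | order so far=[1, 0, 2, 5, 4, 6]
  pop 3: no out-edges | ready=[] | order so far=[1, 0, 2, 5, 4, 6, 3]
New canonical toposort: [1, 0, 2, 5, 4, 6, 3]
Compare positions:
  Node 0: index 0 -> 1 (moved)
  Node 1: index 1 -> 0 (moved)
  Node 2: index 2 -> 2 (same)
  Node 3: index 6 -> 6 (same)
  Node 4: index 4 -> 4 (same)
  Node 5: index 3 -> 3 (same)
  Node 6: index 5 -> 5 (same)
Nodes that changed position: 0 1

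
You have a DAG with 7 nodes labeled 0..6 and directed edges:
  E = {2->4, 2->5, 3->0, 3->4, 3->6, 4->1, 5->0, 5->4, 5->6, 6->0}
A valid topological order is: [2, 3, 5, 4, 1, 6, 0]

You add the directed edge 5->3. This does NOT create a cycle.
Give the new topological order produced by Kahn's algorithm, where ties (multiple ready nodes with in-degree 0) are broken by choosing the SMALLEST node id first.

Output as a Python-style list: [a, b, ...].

Old toposort: [2, 3, 5, 4, 1, 6, 0]
Added edge: 5->3
Position of 5 (2) > position of 3 (1). Must reorder: 5 must now come before 3.
Run Kahn's algorithm (break ties by smallest node id):
  initial in-degrees: [3, 1, 0, 1, 3, 1, 2]
  ready (indeg=0): [2]
  pop 2: indeg[4]->2; indeg[5]->0 | ready=[5] | order so far=[2]
  pop 5: indeg[0]->2; indeg[3]->0; indeg[4]->1; indeg[6]->1 | ready=[3] | order so far=[2, 5]
  pop 3: indeg[0]->1; indeg[4]->0; indeg[6]->0 | ready=[4, 6] | order so far=[2, 5, 3]
  pop 4: indeg[1]->0 | ready=[1, 6] | order so far=[2, 5, 3, 4]
  pop 1: no out-edges | ready=[6] | order so far=[2, 5, 3, 4, 1]
  pop 6: indeg[0]->0 | ready=[0] | order so far=[2, 5, 3, 4, 1, 6]
  pop 0: no out-edges | ready=[] | order so far=[2, 5, 3, 4, 1, 6, 0]
  Result: [2, 5, 3, 4, 1, 6, 0]

Answer: [2, 5, 3, 4, 1, 6, 0]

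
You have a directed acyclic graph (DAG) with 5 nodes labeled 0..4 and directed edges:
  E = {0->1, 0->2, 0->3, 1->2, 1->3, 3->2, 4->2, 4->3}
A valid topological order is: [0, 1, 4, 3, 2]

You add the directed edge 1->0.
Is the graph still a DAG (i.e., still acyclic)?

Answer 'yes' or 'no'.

Given toposort: [0, 1, 4, 3, 2]
Position of 1: index 1; position of 0: index 0
New edge 1->0: backward (u after v in old order)
Backward edge: old toposort is now invalid. Check if this creates a cycle.
Does 0 already reach 1? Reachable from 0: [0, 1, 2, 3]. YES -> cycle!
Still a DAG? no

Answer: no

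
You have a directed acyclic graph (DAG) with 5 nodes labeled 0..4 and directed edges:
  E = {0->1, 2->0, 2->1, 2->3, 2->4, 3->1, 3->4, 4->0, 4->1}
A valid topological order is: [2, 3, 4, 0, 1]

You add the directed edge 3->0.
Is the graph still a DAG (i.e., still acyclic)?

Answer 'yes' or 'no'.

Given toposort: [2, 3, 4, 0, 1]
Position of 3: index 1; position of 0: index 3
New edge 3->0: forward
Forward edge: respects the existing order. Still a DAG, same toposort still valid.
Still a DAG? yes

Answer: yes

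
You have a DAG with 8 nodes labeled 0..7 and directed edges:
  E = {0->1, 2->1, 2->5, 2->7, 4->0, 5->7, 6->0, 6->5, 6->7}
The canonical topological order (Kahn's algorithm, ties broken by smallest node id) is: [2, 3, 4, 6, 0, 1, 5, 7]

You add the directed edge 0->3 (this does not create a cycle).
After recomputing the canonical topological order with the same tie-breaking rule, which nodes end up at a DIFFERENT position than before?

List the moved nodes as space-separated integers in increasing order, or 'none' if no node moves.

Old toposort: [2, 3, 4, 6, 0, 1, 5, 7]
Added edge 0->3
Recompute Kahn (smallest-id tiebreak):
  initial in-degrees: [2, 2, 0, 1, 0, 2, 0, 3]
  ready (indeg=0): [2, 4, 6]
  pop 2: indeg[1]->1; indeg[5]->1; indeg[7]->2 | ready=[4, 6] | order so far=[2]
  pop 4: indeg[0]->1 | ready=[6] | order so far=[2, 4]
  pop 6: indeg[0]->0; indeg[5]->0; indeg[7]->1 | ready=[0, 5] | order so far=[2, 4, 6]
  pop 0: indeg[1]->0; indeg[3]->0 | ready=[1, 3, 5] | order so far=[2, 4, 6, 0]
  pop 1: no out-edges | ready=[3, 5] | order so far=[2, 4, 6, 0, 1]
  pop 3: no out-edges | ready=[5] | order so far=[2, 4, 6, 0, 1, 3]
  pop 5: indeg[7]->0 | ready=[7] | order so far=[2, 4, 6, 0, 1, 3, 5]
  pop 7: no out-edges | ready=[] | order so far=[2, 4, 6, 0, 1, 3, 5, 7]
New canonical toposort: [2, 4, 6, 0, 1, 3, 5, 7]
Compare positions:
  Node 0: index 4 -> 3 (moved)
  Node 1: index 5 -> 4 (moved)
  Node 2: index 0 -> 0 (same)
  Node 3: index 1 -> 5 (moved)
  Node 4: index 2 -> 1 (moved)
  Node 5: index 6 -> 6 (same)
  Node 6: index 3 -> 2 (moved)
  Node 7: index 7 -> 7 (same)
Nodes that changed position: 0 1 3 4 6

Answer: 0 1 3 4 6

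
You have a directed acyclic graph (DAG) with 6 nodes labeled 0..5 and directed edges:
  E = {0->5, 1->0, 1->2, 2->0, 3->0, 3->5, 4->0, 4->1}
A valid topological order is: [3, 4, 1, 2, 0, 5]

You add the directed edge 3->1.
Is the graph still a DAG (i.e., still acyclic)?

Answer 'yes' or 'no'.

Answer: yes

Derivation:
Given toposort: [3, 4, 1, 2, 0, 5]
Position of 3: index 0; position of 1: index 2
New edge 3->1: forward
Forward edge: respects the existing order. Still a DAG, same toposort still valid.
Still a DAG? yes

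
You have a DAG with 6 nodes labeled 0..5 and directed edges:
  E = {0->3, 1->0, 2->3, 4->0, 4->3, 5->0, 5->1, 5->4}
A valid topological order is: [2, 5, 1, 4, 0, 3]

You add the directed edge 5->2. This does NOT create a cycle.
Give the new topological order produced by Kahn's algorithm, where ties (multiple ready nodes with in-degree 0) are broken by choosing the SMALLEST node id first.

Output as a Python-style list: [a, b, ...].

Answer: [5, 1, 2, 4, 0, 3]

Derivation:
Old toposort: [2, 5, 1, 4, 0, 3]
Added edge: 5->2
Position of 5 (1) > position of 2 (0). Must reorder: 5 must now come before 2.
Run Kahn's algorithm (break ties by smallest node id):
  initial in-degrees: [3, 1, 1, 3, 1, 0]
  ready (indeg=0): [5]
  pop 5: indeg[0]->2; indeg[1]->0; indeg[2]->0; indeg[4]->0 | ready=[1, 2, 4] | order so far=[5]
  pop 1: indeg[0]->1 | ready=[2, 4] | order so far=[5, 1]
  pop 2: indeg[3]->2 | ready=[4] | order so far=[5, 1, 2]
  pop 4: indeg[0]->0; indeg[3]->1 | ready=[0] | order so far=[5, 1, 2, 4]
  pop 0: indeg[3]->0 | ready=[3] | order so far=[5, 1, 2, 4, 0]
  pop 3: no out-edges | ready=[] | order so far=[5, 1, 2, 4, 0, 3]
  Result: [5, 1, 2, 4, 0, 3]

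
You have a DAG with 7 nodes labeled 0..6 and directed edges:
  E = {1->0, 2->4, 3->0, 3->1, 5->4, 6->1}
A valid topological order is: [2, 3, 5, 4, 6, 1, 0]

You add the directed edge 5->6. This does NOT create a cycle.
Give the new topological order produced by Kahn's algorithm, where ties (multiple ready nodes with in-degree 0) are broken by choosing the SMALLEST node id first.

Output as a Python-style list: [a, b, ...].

Answer: [2, 3, 5, 4, 6, 1, 0]

Derivation:
Old toposort: [2, 3, 5, 4, 6, 1, 0]
Added edge: 5->6
Position of 5 (2) < position of 6 (4). Old order still valid.
Run Kahn's algorithm (break ties by smallest node id):
  initial in-degrees: [2, 2, 0, 0, 2, 0, 1]
  ready (indeg=0): [2, 3, 5]
  pop 2: indeg[4]->1 | ready=[3, 5] | order so far=[2]
  pop 3: indeg[0]->1; indeg[1]->1 | ready=[5] | order so far=[2, 3]
  pop 5: indeg[4]->0; indeg[6]->0 | ready=[4, 6] | order so far=[2, 3, 5]
  pop 4: no out-edges | ready=[6] | order so far=[2, 3, 5, 4]
  pop 6: indeg[1]->0 | ready=[1] | order so far=[2, 3, 5, 4, 6]
  pop 1: indeg[0]->0 | ready=[0] | order so far=[2, 3, 5, 4, 6, 1]
  pop 0: no out-edges | ready=[] | order so far=[2, 3, 5, 4, 6, 1, 0]
  Result: [2, 3, 5, 4, 6, 1, 0]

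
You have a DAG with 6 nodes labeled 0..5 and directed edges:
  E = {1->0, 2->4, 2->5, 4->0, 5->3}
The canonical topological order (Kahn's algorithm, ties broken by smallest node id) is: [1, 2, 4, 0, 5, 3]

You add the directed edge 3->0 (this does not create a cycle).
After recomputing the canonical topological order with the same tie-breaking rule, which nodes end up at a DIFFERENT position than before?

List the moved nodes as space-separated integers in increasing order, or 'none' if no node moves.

Answer: 0 3 5

Derivation:
Old toposort: [1, 2, 4, 0, 5, 3]
Added edge 3->0
Recompute Kahn (smallest-id tiebreak):
  initial in-degrees: [3, 0, 0, 1, 1, 1]
  ready (indeg=0): [1, 2]
  pop 1: indeg[0]->2 | ready=[2] | order so far=[1]
  pop 2: indeg[4]->0; indeg[5]->0 | ready=[4, 5] | order so far=[1, 2]
  pop 4: indeg[0]->1 | ready=[5] | order so far=[1, 2, 4]
  pop 5: indeg[3]->0 | ready=[3] | order so far=[1, 2, 4, 5]
  pop 3: indeg[0]->0 | ready=[0] | order so far=[1, 2, 4, 5, 3]
  pop 0: no out-edges | ready=[] | order so far=[1, 2, 4, 5, 3, 0]
New canonical toposort: [1, 2, 4, 5, 3, 0]
Compare positions:
  Node 0: index 3 -> 5 (moved)
  Node 1: index 0 -> 0 (same)
  Node 2: index 1 -> 1 (same)
  Node 3: index 5 -> 4 (moved)
  Node 4: index 2 -> 2 (same)
  Node 5: index 4 -> 3 (moved)
Nodes that changed position: 0 3 5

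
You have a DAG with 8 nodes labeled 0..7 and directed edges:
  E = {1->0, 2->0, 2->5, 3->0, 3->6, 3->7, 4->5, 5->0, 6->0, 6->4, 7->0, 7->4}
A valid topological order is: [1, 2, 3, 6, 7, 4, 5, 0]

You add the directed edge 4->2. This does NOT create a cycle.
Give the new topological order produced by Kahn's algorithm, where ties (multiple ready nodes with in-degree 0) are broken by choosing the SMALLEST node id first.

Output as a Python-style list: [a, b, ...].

Old toposort: [1, 2, 3, 6, 7, 4, 5, 0]
Added edge: 4->2
Position of 4 (5) > position of 2 (1). Must reorder: 4 must now come before 2.
Run Kahn's algorithm (break ties by smallest node id):
  initial in-degrees: [6, 0, 1, 0, 2, 2, 1, 1]
  ready (indeg=0): [1, 3]
  pop 1: indeg[0]->5 | ready=[3] | order so far=[1]
  pop 3: indeg[0]->4; indeg[6]->0; indeg[7]->0 | ready=[6, 7] | order so far=[1, 3]
  pop 6: indeg[0]->3; indeg[4]->1 | ready=[7] | order so far=[1, 3, 6]
  pop 7: indeg[0]->2; indeg[4]->0 | ready=[4] | order so far=[1, 3, 6, 7]
  pop 4: indeg[2]->0; indeg[5]->1 | ready=[2] | order so far=[1, 3, 6, 7, 4]
  pop 2: indeg[0]->1; indeg[5]->0 | ready=[5] | order so far=[1, 3, 6, 7, 4, 2]
  pop 5: indeg[0]->0 | ready=[0] | order so far=[1, 3, 6, 7, 4, 2, 5]
  pop 0: no out-edges | ready=[] | order so far=[1, 3, 6, 7, 4, 2, 5, 0]
  Result: [1, 3, 6, 7, 4, 2, 5, 0]

Answer: [1, 3, 6, 7, 4, 2, 5, 0]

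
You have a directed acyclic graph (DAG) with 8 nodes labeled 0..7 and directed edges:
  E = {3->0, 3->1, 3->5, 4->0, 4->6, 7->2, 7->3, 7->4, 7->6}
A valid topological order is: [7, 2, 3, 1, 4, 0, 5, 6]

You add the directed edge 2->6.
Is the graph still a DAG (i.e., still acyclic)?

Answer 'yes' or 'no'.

Given toposort: [7, 2, 3, 1, 4, 0, 5, 6]
Position of 2: index 1; position of 6: index 7
New edge 2->6: forward
Forward edge: respects the existing order. Still a DAG, same toposort still valid.
Still a DAG? yes

Answer: yes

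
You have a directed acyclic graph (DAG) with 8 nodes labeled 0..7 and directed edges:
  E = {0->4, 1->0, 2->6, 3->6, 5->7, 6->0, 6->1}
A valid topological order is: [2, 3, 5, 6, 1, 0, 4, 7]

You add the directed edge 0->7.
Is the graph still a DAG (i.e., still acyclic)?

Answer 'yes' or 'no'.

Answer: yes

Derivation:
Given toposort: [2, 3, 5, 6, 1, 0, 4, 7]
Position of 0: index 5; position of 7: index 7
New edge 0->7: forward
Forward edge: respects the existing order. Still a DAG, same toposort still valid.
Still a DAG? yes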